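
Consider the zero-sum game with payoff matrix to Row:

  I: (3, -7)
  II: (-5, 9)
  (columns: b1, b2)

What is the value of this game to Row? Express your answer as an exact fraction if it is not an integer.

Row minima: I → -7, II → -5; maximin = -5.
Column maxima: b1 → 3, b2 → 9; minimax = 3.
-5 ≠ 3, so there is no saddle point; optimal play is mixed.
Let Row play I with probability p. Expected payoff against b1: 3p + (-5)(1−p) = 8p − 5; against b2: (-7)p + 9(1−p) = −16p + 9.
Setting these equal: 8p − 5 = −16p + 9 ⇒ 24p = 14 ⇒ p = 7/12, and the value is (8)·(7/12) − 5 = -1/3.
For Column: with q = P(b1), equating I's and II's payoffs gives 10q − 7 = −14q + 9 ⇒ q = 2/3.

-1/3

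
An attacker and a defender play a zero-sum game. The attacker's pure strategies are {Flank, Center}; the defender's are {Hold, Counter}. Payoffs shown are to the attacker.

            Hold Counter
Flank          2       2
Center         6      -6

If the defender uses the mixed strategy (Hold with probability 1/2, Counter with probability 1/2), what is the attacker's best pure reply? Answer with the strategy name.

Expected payoff of Flank: (1/2)·2 + (1/2)·2 = 2.
Expected payoff of Center: (1/2)·6 + (1/2)·(-6) = 0.
The largest is 2, so the attacker's best response is Flank.

Flank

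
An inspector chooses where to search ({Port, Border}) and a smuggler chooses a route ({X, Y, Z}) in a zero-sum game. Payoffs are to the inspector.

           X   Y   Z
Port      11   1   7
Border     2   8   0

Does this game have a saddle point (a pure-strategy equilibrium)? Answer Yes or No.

No

Row minima: Port → 1, Border → 0; maximin = 1.
Column maxima: X → 11, Y → 8, Z → 7; minimax = 7.
1 ≠ 7, so no pure-strategy equilibrium exists.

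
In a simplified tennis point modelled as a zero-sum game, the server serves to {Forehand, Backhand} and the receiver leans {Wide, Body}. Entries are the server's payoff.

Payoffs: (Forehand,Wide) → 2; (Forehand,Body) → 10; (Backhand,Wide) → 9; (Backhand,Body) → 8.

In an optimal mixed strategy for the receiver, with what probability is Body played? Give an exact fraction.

Row minima: Forehand → 2, Backhand → 8; maximin = 8.
Column maxima: Wide → 9, Body → 10; minimax = 9.
8 ≠ 9, so there is no saddle point; optimal play is mixed.
Let the server play Forehand with probability p. Expected payoff against Wide: 2p + 9(1−p) = −7p + 9; against Body: 10p + 8(1−p) = 2p + 8.
Setting these equal: −7p + 9 = 2p + 8 ⇒ −9p = -1 ⇒ p = 1/9, and the value is (-7)·(1/9) + 9 = 74/9.
For the receiver: with q = P(Wide), equating Forehand's and Backhand's payoffs gives −8q + 10 = q + 8 ⇒ q = 2/9.

7/9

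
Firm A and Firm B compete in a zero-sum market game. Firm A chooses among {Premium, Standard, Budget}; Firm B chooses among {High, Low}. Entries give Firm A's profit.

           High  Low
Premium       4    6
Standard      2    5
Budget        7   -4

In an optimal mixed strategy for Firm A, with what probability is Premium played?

11/13

Row minima: Premium → 4, Standard → 2, Budget → -4; maximin = 4.
Column maxima: High → 7, Low → 6; minimax = 6.
4 ≠ 6, so there is no saddle point; optimal play is mixed.
Standard is strictly dominated by Premium, so Firm A never plays it.
On the remaining 2×2 (Premium, Budget vs High, Low):
Let Firm A play Premium with probability p. Expected payoff against High: 4p + 7(1−p) = −3p + 7; against Low: 6p + (-4)(1−p) = 10p − 4.
Setting these equal: −3p + 7 = 10p − 4 ⇒ −13p = -11 ⇒ p = 11/13, and the value is (-3)·(11/13) + 7 = 58/13.
For Firm B: with q = P(High), equating Premium's and Budget's payoffs gives −2q + 6 = 11q − 4 ⇒ q = 10/13.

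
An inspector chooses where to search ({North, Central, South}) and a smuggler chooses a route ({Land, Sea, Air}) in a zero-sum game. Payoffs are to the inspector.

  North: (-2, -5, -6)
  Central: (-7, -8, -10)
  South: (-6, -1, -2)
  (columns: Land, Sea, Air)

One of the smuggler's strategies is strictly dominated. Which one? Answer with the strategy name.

Air holds the inspector's payoff strictly below Sea in every row: -6 < -5, -10 < -8, -2 < -1.
So Sea is strictly dominated for the smuggler.

Sea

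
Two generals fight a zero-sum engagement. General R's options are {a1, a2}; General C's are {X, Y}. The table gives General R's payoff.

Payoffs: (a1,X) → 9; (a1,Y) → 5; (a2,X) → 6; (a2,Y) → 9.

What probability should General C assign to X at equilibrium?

Row minima: a1 → 5, a2 → 6; maximin = 6.
Column maxima: X → 9, Y → 9; minimax = 9.
6 ≠ 9, so there is no saddle point; optimal play is mixed.
Let General R play a1 with probability p. Expected payoff against X: 9p + 6(1−p) = 3p + 6; against Y: 5p + 9(1−p) = −4p + 9.
Setting these equal: 3p + 6 = −4p + 9 ⇒ 7p = 3 ⇒ p = 3/7, and the value is (3)·(3/7) + 6 = 51/7.
For General C: with q = P(X), equating a1's and a2's payoffs gives 4q + 5 = −3q + 9 ⇒ q = 4/7.

4/7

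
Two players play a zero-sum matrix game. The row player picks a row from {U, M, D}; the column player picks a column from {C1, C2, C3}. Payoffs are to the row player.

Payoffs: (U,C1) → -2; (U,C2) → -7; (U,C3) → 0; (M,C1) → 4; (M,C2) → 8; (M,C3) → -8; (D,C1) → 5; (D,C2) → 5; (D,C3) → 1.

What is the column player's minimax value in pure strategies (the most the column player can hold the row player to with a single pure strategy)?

Column maxima: C1 → 5, C2 → 8, C3 → 1.
The smallest of these is 1.

1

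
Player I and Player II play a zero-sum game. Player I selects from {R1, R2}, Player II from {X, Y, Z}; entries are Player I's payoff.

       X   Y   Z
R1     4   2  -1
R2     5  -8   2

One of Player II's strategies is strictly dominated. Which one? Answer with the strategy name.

Y holds Player I's payoff strictly below X in every row: 2 < 4, -8 < 5.
So X is strictly dominated for Player II.

X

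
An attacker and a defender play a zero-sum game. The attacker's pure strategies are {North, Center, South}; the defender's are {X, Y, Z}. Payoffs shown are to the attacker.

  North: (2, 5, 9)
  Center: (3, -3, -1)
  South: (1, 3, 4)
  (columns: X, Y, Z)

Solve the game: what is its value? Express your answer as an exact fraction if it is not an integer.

7/3

Row minima: North → 2, Center → -3, South → 1; maximin = 2.
Column maxima: X → 3, Y → 5, Z → 9; minimax = 3.
2 ≠ 3, so there is no saddle point; optimal play is mixed.
South is strictly dominated by North, so the attacker never plays it.
Z is strictly dominated by Y (it gives the attacker strictly more in every row), so the defender never plays it.
On the remaining 2×2 (North, Center vs X, Y):
Let the attacker play North with probability p. Expected payoff against X: 2p + 3(1−p) = −p + 3; against Y: 5p + (-3)(1−p) = 8p − 3.
Setting these equal: −p + 3 = 8p − 3 ⇒ −9p = -6 ⇒ p = 2/3, and the value is (-1)·(2/3) + 3 = 7/3.
For the defender: with q = P(X), equating North's and Center's payoffs gives −3q + 5 = 6q − 3 ⇒ q = 8/9.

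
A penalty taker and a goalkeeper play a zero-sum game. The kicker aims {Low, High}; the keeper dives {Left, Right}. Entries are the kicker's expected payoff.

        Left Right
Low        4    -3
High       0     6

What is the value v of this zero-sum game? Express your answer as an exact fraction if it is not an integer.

Row minima: Low → -3, High → 0; maximin = 0.
Column maxima: Left → 4, Right → 6; minimax = 4.
0 ≠ 4, so there is no saddle point; optimal play is mixed.
Let the kicker play Low with probability p. Expected payoff against Left: 4p + 0(1−p) = 4p; against Right: (-3)p + 6(1−p) = −9p + 6.
Setting these equal: 4p = −9p + 6 ⇒ 13p = 6 ⇒ p = 6/13, and the value is (4)·(6/13) = 24/13.
For the keeper: with q = P(Left), equating Low's and High's payoffs gives 7q − 3 = −6q + 6 ⇒ q = 9/13.

24/13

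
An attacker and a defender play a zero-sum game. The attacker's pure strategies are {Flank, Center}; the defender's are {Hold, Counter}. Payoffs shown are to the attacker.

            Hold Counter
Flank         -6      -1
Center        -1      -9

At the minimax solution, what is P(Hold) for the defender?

8/13

Row minima: Flank → -6, Center → -9; maximin = -6.
Column maxima: Hold → -1, Counter → -1; minimax = -1.
-6 ≠ -1, so there is no saddle point; optimal play is mixed.
Let the attacker play Flank with probability p. Expected payoff against Hold: (-6)p + (-1)(1−p) = −5p − 1; against Counter: (-1)p + (-9)(1−p) = 8p − 9.
Setting these equal: −5p − 1 = 8p − 9 ⇒ −13p = -8 ⇒ p = 8/13, and the value is (-5)·(8/13) − 1 = -53/13.
For the defender: with q = P(Hold), equating Flank's and Center's payoffs gives −5q − 1 = 8q − 9 ⇒ q = 8/13.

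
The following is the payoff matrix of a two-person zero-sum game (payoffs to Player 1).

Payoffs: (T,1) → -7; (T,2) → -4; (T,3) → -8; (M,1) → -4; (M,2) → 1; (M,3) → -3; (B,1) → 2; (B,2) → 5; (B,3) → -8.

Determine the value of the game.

Row minima: T → -8, M → -4, B → -8; maximin = -4.
Column maxima: 1 → 2, 2 → 5, 3 → -3; minimax = -3.
-4 ≠ -3, so there is no saddle point; optimal play is mixed.
T is strictly dominated by M, so Player 1 never plays it.
2 is strictly dominated by 1 (it gives Player 1 strictly more in every row), so Player 2 never plays it.
On the remaining 2×2 (M, B vs 1, 3):
Let Player 1 play M with probability p. Expected payoff against 1: (-4)p + 2(1−p) = −6p + 2; against 3: (-3)p + (-8)(1−p) = 5p − 8.
Setting these equal: −6p + 2 = 5p − 8 ⇒ −11p = -10 ⇒ p = 10/11, and the value is (-6)·(10/11) + 2 = -38/11.
For Player 2: with q = P(1), equating M's and B's payoffs gives −q − 3 = 10q − 8 ⇒ q = 5/11.

-38/11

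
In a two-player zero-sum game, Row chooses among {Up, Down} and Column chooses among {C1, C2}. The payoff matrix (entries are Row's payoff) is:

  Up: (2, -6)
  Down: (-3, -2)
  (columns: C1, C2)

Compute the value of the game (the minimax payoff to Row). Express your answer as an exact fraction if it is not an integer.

Row minima: Up → -6, Down → -3; maximin = -3.
Column maxima: C1 → 2, C2 → -2; minimax = -2.
-3 ≠ -2, so there is no saddle point; optimal play is mixed.
Let Row play Up with probability p. Expected payoff against C1: 2p + (-3)(1−p) = 5p − 3; against C2: (-6)p + (-2)(1−p) = −4p − 2.
Setting these equal: 5p − 3 = −4p − 2 ⇒ 9p = 1 ⇒ p = 1/9, and the value is (5)·(1/9) − 3 = -22/9.
For Column: with q = P(C1), equating Up's and Down's payoffs gives 8q − 6 = −q − 2 ⇒ q = 4/9.

-22/9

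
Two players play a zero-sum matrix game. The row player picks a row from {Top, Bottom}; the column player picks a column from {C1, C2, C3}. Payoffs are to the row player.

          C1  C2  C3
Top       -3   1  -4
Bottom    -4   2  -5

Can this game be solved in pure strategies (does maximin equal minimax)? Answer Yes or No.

Row minima: Top → -4, Bottom → -5; maximin = -4.
Column maxima: C1 → -3, C2 → 2, C3 → -4; minimax = -4.
maximin = minimax = -4, so a saddle point exists.

Yes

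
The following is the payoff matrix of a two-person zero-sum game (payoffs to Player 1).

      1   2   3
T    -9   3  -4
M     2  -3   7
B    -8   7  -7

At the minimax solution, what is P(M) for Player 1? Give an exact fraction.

3/4

Row minima: T → -9, M → -3, B → -8; maximin = -3.
Column maxima: 1 → 2, 2 → 7, 3 → 7; minimax = 2.
-3 ≠ 2, so there is no saddle point; optimal play is mixed.
3 is strictly dominated by 1 (it gives Player 1 strictly more in every row), so Player 2 never plays it.
With 3 eliminated, T is strictly dominated by B (B gives Player 1 strictly more in every remaining column), so Player 1 never plays it.
On the remaining 2×2 (M, B vs 1, 2):
Let Player 1 play M with probability p. Expected payoff against 1: 2p + (-8)(1−p) = 10p − 8; against 2: (-3)p + 7(1−p) = −10p + 7.
Setting these equal: 10p − 8 = −10p + 7 ⇒ 20p = 15 ⇒ p = 3/4, and the value is (10)·(3/4) − 8 = -1/2.
For Player 2: with q = P(1), equating M's and B's payoffs gives 5q − 3 = −15q + 7 ⇒ q = 1/2.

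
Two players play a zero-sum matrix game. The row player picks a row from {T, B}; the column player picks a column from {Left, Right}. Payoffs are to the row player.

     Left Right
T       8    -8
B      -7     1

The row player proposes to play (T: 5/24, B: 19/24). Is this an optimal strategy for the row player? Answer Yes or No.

No

Against Left this mix gives (5/24)·8 + (19/24)·(-7) = -31/8.
Against Right this mix gives (5/24)·(-8) + (19/24)·1 = -7/8.
The column player will play Left, holding the row player to -31/8. Shifting weight toward the row that does better against Left would raise this floor (the equalizing mix achieves -2 against both Left and Right), so the proposed strategy is not optimal.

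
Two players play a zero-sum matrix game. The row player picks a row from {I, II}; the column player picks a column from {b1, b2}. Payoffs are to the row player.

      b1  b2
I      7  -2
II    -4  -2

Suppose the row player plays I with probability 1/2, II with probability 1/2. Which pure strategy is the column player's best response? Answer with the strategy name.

b2

If the column player plays b1, the row player's expected payoff is (1/2)·7 + (1/2)·(-4) = 3/2.
If the column player plays b2, the row player's expected payoff is (1/2)·(-2) + (1/2)·(-2) = -2.
The column player minimizes the row player's payoff; the smallest is -2, so the best response is b2.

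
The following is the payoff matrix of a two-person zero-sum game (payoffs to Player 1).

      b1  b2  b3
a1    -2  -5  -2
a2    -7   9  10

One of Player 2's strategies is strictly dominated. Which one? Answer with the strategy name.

b2 holds Player 1's payoff strictly below b3 in every row: -5 < -2, 9 < 10.
So b3 is strictly dominated for Player 2.

b3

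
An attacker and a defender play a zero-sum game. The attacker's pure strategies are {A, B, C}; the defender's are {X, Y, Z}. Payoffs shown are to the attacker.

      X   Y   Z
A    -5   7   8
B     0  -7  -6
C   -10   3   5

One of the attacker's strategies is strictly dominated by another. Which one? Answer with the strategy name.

A gives a strictly higher payoff than C against every column: -5 > -10, 7 > 3, 8 > 5.
So C is strictly dominated and the attacker never plays it.

C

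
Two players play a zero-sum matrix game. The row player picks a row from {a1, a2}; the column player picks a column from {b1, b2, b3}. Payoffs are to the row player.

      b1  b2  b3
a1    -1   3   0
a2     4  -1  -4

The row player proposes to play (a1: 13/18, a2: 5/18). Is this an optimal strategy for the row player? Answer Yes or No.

Against b1 this mix gives (13/18)·(-1) + (5/18)·4 = 7/18.
Against b2 this mix gives (13/18)·3 + (5/18)·(-1) = 17/9.
Against b3 this mix gives (13/18)·0 + (5/18)·(-4) = -10/9.
The column player will play b3, holding the row player to -10/9. Shifting weight toward the row that does better against b3 would raise this floor (the equalizing mix achieves -4/9 against both b3 and b1), so the proposed strategy is not optimal.

No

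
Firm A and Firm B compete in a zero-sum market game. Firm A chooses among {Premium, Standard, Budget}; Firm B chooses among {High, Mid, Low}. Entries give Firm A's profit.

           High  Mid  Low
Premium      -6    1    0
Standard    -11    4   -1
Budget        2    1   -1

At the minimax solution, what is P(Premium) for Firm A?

1/3

Row minima: Premium → -6, Standard → -11, Budget → -1; maximin = -1.
Column maxima: High → 2, Mid → 4, Low → 0; minimax = 0.
-1 ≠ 0, so there is no saddle point; optimal play is mixed.
Mid is strictly dominated by Low (it gives Firm A strictly more in every row), so Firm B never plays it.
With Mid eliminated, Standard is strictly dominated by Premium (Premium gives Firm A strictly more in every remaining column), so Firm A never plays it.
On the remaining 2×2 (Premium, Budget vs High, Low):
Let Firm A play Premium with probability p. Expected payoff against High: (-6)p + 2(1−p) = −8p + 2; against Low: 0p + (-1)(1−p) = p − 1.
Setting these equal: −8p + 2 = p − 1 ⇒ −9p = -3 ⇒ p = 1/3, and the value is (-8)·(1/3) + 2 = -2/3.
For Firm B: with q = P(High), equating Premium's and Budget's payoffs gives −6q = 3q − 1 ⇒ q = 1/9.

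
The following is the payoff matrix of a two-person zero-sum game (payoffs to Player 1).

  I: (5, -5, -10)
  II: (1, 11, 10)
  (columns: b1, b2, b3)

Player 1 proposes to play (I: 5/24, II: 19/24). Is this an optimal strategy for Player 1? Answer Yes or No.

Against b1 this mix gives (5/24)·5 + (19/24)·1 = 11/6.
Against b2 this mix gives (5/24)·(-5) + (19/24)·11 = 23/3.
Against b3 this mix gives (5/24)·(-10) + (19/24)·10 = 35/6.
Player 2 will play b1, holding Player 1 to 11/6. Shifting weight toward the row that does better against b1 would raise this floor (the equalizing mix achieves 5/2 against both b1 and b3), so the proposed strategy is not optimal.

No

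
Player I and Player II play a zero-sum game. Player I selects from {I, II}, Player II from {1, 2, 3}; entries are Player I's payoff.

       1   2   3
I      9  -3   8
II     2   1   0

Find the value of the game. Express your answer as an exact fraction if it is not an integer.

2/3

Row minima: I → -3, II → 0; maximin = 0.
Column maxima: 1 → 9, 2 → 1, 3 → 8; minimax = 1.
0 ≠ 1, so there is no saddle point; optimal play is mixed.
1 is strictly dominated by 2 (it gives Player I strictly more in every row), so Player II never plays it.
On the remaining 2×2 (I, II vs 2, 3):
Let Player I play I with probability p. Expected payoff against 2: (-3)p + 1(1−p) = −4p + 1; against 3: 8p + 0(1−p) = 8p.
Setting these equal: −4p + 1 = 8p ⇒ −12p = -1 ⇒ p = 1/12, and the value is (-4)·(1/12) + 1 = 2/3.
For Player II: with q = P(2), equating I's and II's payoffs gives −11q + 8 = q ⇒ q = 2/3.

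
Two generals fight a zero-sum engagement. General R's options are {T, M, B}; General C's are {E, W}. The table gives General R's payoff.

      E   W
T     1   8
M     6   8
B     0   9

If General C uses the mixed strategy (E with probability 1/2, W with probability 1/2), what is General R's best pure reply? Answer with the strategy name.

Expected payoff of T: (1/2)·1 + (1/2)·8 = 9/2.
Expected payoff of M: (1/2)·6 + (1/2)·8 = 7.
Expected payoff of B: (1/2)·0 + (1/2)·9 = 9/2.
The largest is 7, so General R's best response is M.

M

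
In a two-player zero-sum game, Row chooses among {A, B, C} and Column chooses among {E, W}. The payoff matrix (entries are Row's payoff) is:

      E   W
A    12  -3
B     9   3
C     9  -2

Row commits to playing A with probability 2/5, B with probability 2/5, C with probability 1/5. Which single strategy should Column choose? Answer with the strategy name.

W

If Column plays E, Row's expected payoff is (2/5)·12 + (2/5)·9 + (1/5)·9 = 51/5.
If Column plays W, Row's expected payoff is (2/5)·(-3) + (2/5)·3 + (1/5)·(-2) = -2/5.
Column minimizes Row's payoff; the smallest is -2/5, so the best response is W.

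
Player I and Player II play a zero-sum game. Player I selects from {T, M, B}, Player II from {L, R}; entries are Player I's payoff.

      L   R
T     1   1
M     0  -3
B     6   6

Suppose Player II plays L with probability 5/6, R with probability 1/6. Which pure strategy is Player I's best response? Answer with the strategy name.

Expected payoff of T: (5/6)·1 + (1/6)·1 = 1.
Expected payoff of M: (5/6)·0 + (1/6)·(-3) = -1/2.
Expected payoff of B: (5/6)·6 + (1/6)·6 = 6.
The largest is 6, so Player I's best response is B.

B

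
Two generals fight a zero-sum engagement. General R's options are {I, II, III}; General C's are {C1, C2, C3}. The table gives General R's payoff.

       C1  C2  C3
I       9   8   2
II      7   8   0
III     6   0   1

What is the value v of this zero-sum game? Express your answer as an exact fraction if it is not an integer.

2

Row minima: I → 2, II → 0, III → 0; maximin = 2.
Column maxima: C1 → 9, C2 → 8, C3 → 2; minimax = 2.
Since maximin = minimax = 2, there is a saddle point and the value is 2.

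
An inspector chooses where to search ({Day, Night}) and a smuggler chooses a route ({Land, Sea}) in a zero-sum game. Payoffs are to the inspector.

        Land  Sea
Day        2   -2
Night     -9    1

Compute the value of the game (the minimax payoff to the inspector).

-8/7

Row minima: Day → -2, Night → -9; maximin = -2.
Column maxima: Land → 2, Sea → 1; minimax = 1.
-2 ≠ 1, so there is no saddle point; optimal play is mixed.
Let the inspector play Day with probability p. Expected payoff against Land: 2p + (-9)(1−p) = 11p − 9; against Sea: (-2)p + 1(1−p) = −3p + 1.
Setting these equal: 11p − 9 = −3p + 1 ⇒ 14p = 10 ⇒ p = 5/7, and the value is (11)·(5/7) − 9 = -8/7.
For the smuggler: with q = P(Land), equating Day's and Night's payoffs gives 4q − 2 = −10q + 1 ⇒ q = 3/14.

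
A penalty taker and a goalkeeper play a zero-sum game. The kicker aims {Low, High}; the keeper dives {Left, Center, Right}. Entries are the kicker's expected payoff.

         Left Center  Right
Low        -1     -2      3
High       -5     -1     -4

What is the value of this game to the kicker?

Row minima: Low → -2, High → -5; maximin = -2.
Column maxima: Left → -1, Center → -1, Right → 3; minimax = -1.
-2 ≠ -1, so there is no saddle point; optimal play is mixed.
Right is strictly dominated by Left (it gives the kicker strictly more in every row), so the keeper never plays it.
On the remaining 2×2 (Low, High vs Left, Center):
Let the kicker play Low with probability p. Expected payoff against Left: (-1)p + (-5)(1−p) = 4p − 5; against Center: (-2)p + (-1)(1−p) = −p − 1.
Setting these equal: 4p − 5 = −p − 1 ⇒ 5p = 4 ⇒ p = 4/5, and the value is (4)·(4/5) − 5 = -9/5.
For the keeper: with q = P(Left), equating Low's and High's payoffs gives q − 2 = −4q − 1 ⇒ q = 1/5.

-9/5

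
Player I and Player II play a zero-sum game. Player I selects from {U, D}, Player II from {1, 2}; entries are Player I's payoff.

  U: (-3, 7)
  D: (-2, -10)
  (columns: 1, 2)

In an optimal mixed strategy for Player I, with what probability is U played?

Row minima: U → -3, D → -10; maximin = -3.
Column maxima: 1 → -2, 2 → 7; minimax = -2.
-3 ≠ -2, so there is no saddle point; optimal play is mixed.
Let Player I play U with probability p. Expected payoff against 1: (-3)p + (-2)(1−p) = −p − 2; against 2: 7p + (-10)(1−p) = 17p − 10.
Setting these equal: −p − 2 = 17p − 10 ⇒ −18p = -8 ⇒ p = 4/9, and the value is (-1)·(4/9) − 2 = -22/9.
For Player II: with q = P(1), equating U's and D's payoffs gives −10q + 7 = 8q − 10 ⇒ q = 17/18.

4/9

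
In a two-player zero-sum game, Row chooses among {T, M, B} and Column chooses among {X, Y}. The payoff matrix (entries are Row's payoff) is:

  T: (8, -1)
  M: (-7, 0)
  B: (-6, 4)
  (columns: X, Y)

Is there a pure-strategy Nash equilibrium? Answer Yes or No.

No

Row minima: T → -1, M → -7, B → -6; maximin = -1.
Column maxima: X → 8, Y → 4; minimax = 4.
-1 ≠ 4, so no pure-strategy equilibrium exists.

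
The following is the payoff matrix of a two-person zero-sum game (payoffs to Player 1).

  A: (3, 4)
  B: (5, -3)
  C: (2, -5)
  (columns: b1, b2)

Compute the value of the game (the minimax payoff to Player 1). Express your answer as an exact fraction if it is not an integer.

Row minima: A → 3, B → -3, C → -5; maximin = 3.
Column maxima: b1 → 5, b2 → 4; minimax = 4.
3 ≠ 4, so there is no saddle point; optimal play is mixed.
C is strictly dominated by A, so Player 1 never plays it.
On the remaining 2×2 (A, B vs b1, b2):
Let Player 1 play A with probability p. Expected payoff against b1: 3p + 5(1−p) = −2p + 5; against b2: 4p + (-3)(1−p) = 7p − 3.
Setting these equal: −2p + 5 = 7p − 3 ⇒ −9p = -8 ⇒ p = 8/9, and the value is (-2)·(8/9) + 5 = 29/9.
For Player 2: with q = P(b1), equating A's and B's payoffs gives −q + 4 = 8q − 3 ⇒ q = 7/9.

29/9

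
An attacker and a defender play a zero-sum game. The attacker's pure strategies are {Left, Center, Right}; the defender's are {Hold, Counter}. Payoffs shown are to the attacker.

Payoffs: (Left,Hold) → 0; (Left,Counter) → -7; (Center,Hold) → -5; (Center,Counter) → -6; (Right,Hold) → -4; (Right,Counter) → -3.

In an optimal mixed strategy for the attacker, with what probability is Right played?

7/8

Row minima: Left → -7, Center → -6, Right → -4; maximin = -4.
Column maxima: Hold → 0, Counter → -3; minimax = -3.
-4 ≠ -3, so there is no saddle point; optimal play is mixed.
Center is strictly dominated by Right, so the attacker never plays it.
On the remaining 2×2 (Left, Right vs Hold, Counter):
Let the attacker play Left with probability p. Expected payoff against Hold: 0p + (-4)(1−p) = 4p − 4; against Counter: (-7)p + (-3)(1−p) = −4p − 3.
Setting these equal: 4p − 4 = −4p − 3 ⇒ 8p = 1 ⇒ p = 1/8, and the value is (4)·(1/8) − 4 = -7/2.
For the defender: with q = P(Hold), equating Left's and Right's payoffs gives 7q − 7 = −q − 3 ⇒ q = 1/2.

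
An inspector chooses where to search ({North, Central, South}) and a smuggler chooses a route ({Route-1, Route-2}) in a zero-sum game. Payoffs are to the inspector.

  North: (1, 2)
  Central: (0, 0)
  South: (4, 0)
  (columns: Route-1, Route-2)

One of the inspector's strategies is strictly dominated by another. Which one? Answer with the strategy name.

Central

North gives a strictly higher payoff than Central against every column: 1 > 0, 2 > 0.
So Central is strictly dominated and the inspector never plays it.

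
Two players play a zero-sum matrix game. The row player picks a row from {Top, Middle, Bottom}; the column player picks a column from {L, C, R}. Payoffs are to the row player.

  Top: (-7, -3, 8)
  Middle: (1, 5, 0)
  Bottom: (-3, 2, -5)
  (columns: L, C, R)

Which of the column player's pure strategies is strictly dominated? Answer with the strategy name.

C

L holds the row player's payoff strictly below C in every row: -7 < -3, 1 < 5, -3 < 2.
So C is strictly dominated for the column player.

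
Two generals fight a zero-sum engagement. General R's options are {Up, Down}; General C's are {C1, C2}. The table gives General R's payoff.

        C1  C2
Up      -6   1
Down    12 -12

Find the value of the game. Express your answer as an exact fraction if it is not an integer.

Row minima: Up → -6, Down → -12; maximin = -6.
Column maxima: C1 → 12, C2 → 1; minimax = 1.
-6 ≠ 1, so there is no saddle point; optimal play is mixed.
Let General R play Up with probability p. Expected payoff against C1: (-6)p + 12(1−p) = −18p + 12; against C2: 1p + (-12)(1−p) = 13p − 12.
Setting these equal: −18p + 12 = 13p − 12 ⇒ −31p = -24 ⇒ p = 24/31, and the value is (-18)·(24/31) + 12 = -60/31.
For General C: with q = P(C1), equating Up's and Down's payoffs gives −7q + 1 = 24q − 12 ⇒ q = 13/31.

-60/31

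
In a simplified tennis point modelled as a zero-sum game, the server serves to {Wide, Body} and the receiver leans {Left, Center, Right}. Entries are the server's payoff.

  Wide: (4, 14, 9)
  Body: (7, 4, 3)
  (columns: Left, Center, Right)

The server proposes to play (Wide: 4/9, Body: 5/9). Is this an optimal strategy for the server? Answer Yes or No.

Yes

Against Left this mix gives (4/9)·4 + (5/9)·7 = 17/3.
Against Center this mix gives (4/9)·14 + (5/9)·4 = 76/9.
Against Right this mix gives (4/9)·9 + (5/9)·3 = 17/3.
All of the receiver's active replies (Left, Right) yield 17/3, and no column does worse for the server. The mix makes the receiver indifferent and guarantees 17/3, so it is optimal.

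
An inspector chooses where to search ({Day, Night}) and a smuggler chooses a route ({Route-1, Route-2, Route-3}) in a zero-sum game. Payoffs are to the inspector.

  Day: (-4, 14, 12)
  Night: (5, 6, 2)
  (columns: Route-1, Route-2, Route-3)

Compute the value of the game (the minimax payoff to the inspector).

Row minima: Day → -4, Night → 2; maximin = 2.
Column maxima: Route-1 → 5, Route-2 → 14, Route-3 → 12; minimax = 5.
2 ≠ 5, so there is no saddle point; optimal play is mixed.
Route-2 is strictly dominated by Route-1 (it gives the inspector strictly more in every row), so the smuggler never plays it.
On the remaining 2×2 (Day, Night vs Route-1, Route-3):
Let the inspector play Day with probability p. Expected payoff against Route-1: (-4)p + 5(1−p) = −9p + 5; against Route-3: 12p + 2(1−p) = 10p + 2.
Setting these equal: −9p + 5 = 10p + 2 ⇒ −19p = -3 ⇒ p = 3/19, and the value is (-9)·(3/19) + 5 = 68/19.
For the smuggler: with q = P(Route-1), equating Day's and Night's payoffs gives −16q + 12 = 3q + 2 ⇒ q = 10/19.

68/19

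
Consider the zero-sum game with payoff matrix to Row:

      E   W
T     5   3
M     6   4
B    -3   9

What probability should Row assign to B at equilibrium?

Row minima: T → 3, M → 4, B → -3; maximin = 4.
Column maxima: E → 6, W → 9; minimax = 6.
4 ≠ 6, so there is no saddle point; optimal play is mixed.
T is strictly dominated by M, so Row never plays it.
On the remaining 2×2 (M, B vs E, W):
Let Row play M with probability p. Expected payoff against E: 6p + (-3)(1−p) = 9p − 3; against W: 4p + 9(1−p) = −5p + 9.
Setting these equal: 9p − 3 = −5p + 9 ⇒ 14p = 12 ⇒ p = 6/7, and the value is (9)·(6/7) − 3 = 33/7.
For Column: with q = P(E), equating M's and B's payoffs gives 2q + 4 = −12q + 9 ⇒ q = 5/14.

1/7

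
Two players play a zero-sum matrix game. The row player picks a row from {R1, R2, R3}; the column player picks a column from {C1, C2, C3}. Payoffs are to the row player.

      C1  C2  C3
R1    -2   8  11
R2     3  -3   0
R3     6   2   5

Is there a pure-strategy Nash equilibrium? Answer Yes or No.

Row minima: R1 → -2, R2 → -3, R3 → 2; maximin = 2.
Column maxima: C1 → 6, C2 → 8, C3 → 11; minimax = 6.
2 ≠ 6, so no pure-strategy equilibrium exists.

No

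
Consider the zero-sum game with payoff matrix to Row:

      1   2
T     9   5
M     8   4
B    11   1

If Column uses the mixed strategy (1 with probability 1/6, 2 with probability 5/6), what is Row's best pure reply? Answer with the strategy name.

T

Expected payoff of T: (1/6)·9 + (5/6)·5 = 17/3.
Expected payoff of M: (1/6)·8 + (5/6)·4 = 14/3.
Expected payoff of B: (1/6)·11 + (5/6)·1 = 8/3.
The largest is 17/3, so Row's best response is T.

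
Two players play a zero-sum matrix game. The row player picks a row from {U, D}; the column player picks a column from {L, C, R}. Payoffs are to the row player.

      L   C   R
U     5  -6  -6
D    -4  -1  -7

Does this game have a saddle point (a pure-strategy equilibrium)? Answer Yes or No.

Yes

Row minima: U → -6, D → -7; maximin = -6.
Column maxima: L → 5, C → -1, R → -6; minimax = -6.
maximin = minimax = -6, so a saddle point exists.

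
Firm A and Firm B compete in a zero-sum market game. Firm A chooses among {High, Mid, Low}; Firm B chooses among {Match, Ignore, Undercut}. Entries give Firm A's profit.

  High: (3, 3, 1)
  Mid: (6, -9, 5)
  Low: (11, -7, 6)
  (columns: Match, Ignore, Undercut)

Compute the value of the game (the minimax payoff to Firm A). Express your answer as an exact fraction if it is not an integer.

5/3

Row minima: High → 1, Mid → -9, Low → -7; maximin = 1.
Column maxima: Match → 11, Ignore → 3, Undercut → 6; minimax = 3.
1 ≠ 3, so there is no saddle point; optimal play is mixed.
Mid is strictly dominated by Low, so Firm A never plays it.
Match is strictly dominated by Undercut (it gives Firm A strictly more in every row), so Firm B never plays it.
On the remaining 2×2 (High, Low vs Ignore, Undercut):
Let Firm A play High with probability p. Expected payoff against Ignore: 3p + (-7)(1−p) = 10p − 7; against Undercut: 1p + 6(1−p) = −5p + 6.
Setting these equal: 10p − 7 = −5p + 6 ⇒ 15p = 13 ⇒ p = 13/15, and the value is (10)·(13/15) − 7 = 5/3.
For Firm B: with q = P(Ignore), equating High's and Low's payoffs gives 2q + 1 = −13q + 6 ⇒ q = 1/3.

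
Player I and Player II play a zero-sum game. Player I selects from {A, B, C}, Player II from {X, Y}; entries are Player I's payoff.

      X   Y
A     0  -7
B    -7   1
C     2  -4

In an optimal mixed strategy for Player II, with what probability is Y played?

9/14

Row minima: A → -7, B → -7, C → -4; maximin = -4.
Column maxima: X → 2, Y → 1; minimax = 1.
-4 ≠ 1, so there is no saddle point; optimal play is mixed.
A is strictly dominated by C, so Player I never plays it.
On the remaining 2×2 (B, C vs X, Y):
Let Player I play B with probability p. Expected payoff against X: (-7)p + 2(1−p) = −9p + 2; against Y: 1p + (-4)(1−p) = 5p − 4.
Setting these equal: −9p + 2 = 5p − 4 ⇒ −14p = -6 ⇒ p = 3/7, and the value is (-9)·(3/7) + 2 = -13/7.
For Player II: with q = P(X), equating B's and C's payoffs gives −8q + 1 = 6q − 4 ⇒ q = 5/14.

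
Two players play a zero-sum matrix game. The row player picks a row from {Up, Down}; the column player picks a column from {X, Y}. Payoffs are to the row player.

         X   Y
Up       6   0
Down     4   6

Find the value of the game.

9/2

Row minima: Up → 0, Down → 4; maximin = 4.
Column maxima: X → 6, Y → 6; minimax = 6.
4 ≠ 6, so there is no saddle point; optimal play is mixed.
Let the row player play Up with probability p. Expected payoff against X: 6p + 4(1−p) = 2p + 4; against Y: 0p + 6(1−p) = −6p + 6.
Setting these equal: 2p + 4 = −6p + 6 ⇒ 8p = 2 ⇒ p = 1/4, and the value is (2)·(1/4) + 4 = 9/2.
For the column player: with q = P(X), equating Up's and Down's payoffs gives 6q = −2q + 6 ⇒ q = 3/4.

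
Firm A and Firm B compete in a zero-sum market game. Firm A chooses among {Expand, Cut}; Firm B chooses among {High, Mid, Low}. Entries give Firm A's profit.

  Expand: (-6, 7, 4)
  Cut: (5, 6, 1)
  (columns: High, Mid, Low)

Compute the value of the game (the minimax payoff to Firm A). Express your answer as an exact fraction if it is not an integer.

Row minima: Expand → -6, Cut → 1; maximin = 1.
Column maxima: High → 5, Mid → 7, Low → 4; minimax = 4.
1 ≠ 4, so there is no saddle point; optimal play is mixed.
Mid is strictly dominated by High (it gives Firm A strictly more in every row), so Firm B never plays it.
On the remaining 2×2 (Expand, Cut vs High, Low):
Let Firm A play Expand with probability p. Expected payoff against High: (-6)p + 5(1−p) = −11p + 5; against Low: 4p + 1(1−p) = 3p + 1.
Setting these equal: −11p + 5 = 3p + 1 ⇒ −14p = -4 ⇒ p = 2/7, and the value is (-11)·(2/7) + 5 = 13/7.
For Firm B: with q = P(High), equating Expand's and Cut's payoffs gives −10q + 4 = 4q + 1 ⇒ q = 3/14.

13/7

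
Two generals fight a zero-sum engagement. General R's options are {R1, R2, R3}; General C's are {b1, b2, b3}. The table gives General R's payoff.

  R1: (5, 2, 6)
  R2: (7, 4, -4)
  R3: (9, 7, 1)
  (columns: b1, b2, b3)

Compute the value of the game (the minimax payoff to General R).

4

Row minima: R1 → 2, R2 → -4, R3 → 1; maximin = 2.
Column maxima: b1 → 9, b2 → 7, b3 → 6; minimax = 6.
2 ≠ 6, so there is no saddle point; optimal play is mixed.
R2 is strictly dominated by R3, so General R never plays it.
b1 is strictly dominated by b2 (it gives General R strictly more in every row), so General C never plays it.
On the remaining 2×2 (R1, R3 vs b2, b3):
Let General R play R1 with probability p. Expected payoff against b2: 2p + 7(1−p) = −5p + 7; against b3: 6p + 1(1−p) = 5p + 1.
Setting these equal: −5p + 7 = 5p + 1 ⇒ −10p = -6 ⇒ p = 3/5, and the value is (-5)·(3/5) + 7 = 4.
For General C: with q = P(b2), equating R1's and R3's payoffs gives −4q + 6 = 6q + 1 ⇒ q = 1/2.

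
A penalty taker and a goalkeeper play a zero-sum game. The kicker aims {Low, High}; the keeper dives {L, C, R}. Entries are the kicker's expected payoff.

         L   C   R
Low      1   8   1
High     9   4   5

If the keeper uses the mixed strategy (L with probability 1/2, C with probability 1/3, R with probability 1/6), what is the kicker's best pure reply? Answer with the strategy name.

Expected payoff of Low: (1/2)·1 + (1/3)·8 + (1/6)·1 = 10/3.
Expected payoff of High: (1/2)·9 + (1/3)·4 + (1/6)·5 = 20/3.
The largest is 20/3, so the kicker's best response is High.

High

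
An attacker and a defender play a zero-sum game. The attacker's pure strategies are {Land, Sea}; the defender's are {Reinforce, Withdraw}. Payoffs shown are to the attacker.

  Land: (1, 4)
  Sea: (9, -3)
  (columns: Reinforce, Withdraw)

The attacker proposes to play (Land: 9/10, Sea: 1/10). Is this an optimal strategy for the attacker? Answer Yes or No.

Against Reinforce this mix gives (9/10)·1 + (1/10)·9 = 9/5.
Against Withdraw this mix gives (9/10)·4 + (1/10)·(-3) = 33/10.
The defender will play Reinforce, holding the attacker to 9/5. Shifting weight toward the row that does better against Reinforce would raise this floor (the equalizing mix achieves 13/5 against both Reinforce and Withdraw), so the proposed strategy is not optimal.

No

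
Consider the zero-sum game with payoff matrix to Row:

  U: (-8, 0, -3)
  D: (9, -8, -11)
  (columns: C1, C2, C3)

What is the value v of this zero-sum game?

Row minima: U → -8, D → -11; maximin = -8.
Column maxima: C1 → 9, C2 → 0, C3 → -3; minimax = -3.
-8 ≠ -3, so there is no saddle point; optimal play is mixed.
C2 is strictly dominated by C3 (it gives Row strictly more in every row), so Column never plays it.
On the remaining 2×2 (U, D vs C1, C3):
Let Row play U with probability p. Expected payoff against C1: (-8)p + 9(1−p) = −17p + 9; against C3: (-3)p + (-11)(1−p) = 8p − 11.
Setting these equal: −17p + 9 = 8p − 11 ⇒ −25p = -20 ⇒ p = 4/5, and the value is (-17)·(4/5) + 9 = -23/5.
For Column: with q = P(C1), equating U's and D's payoffs gives −5q − 3 = 20q − 11 ⇒ q = 8/25.

-23/5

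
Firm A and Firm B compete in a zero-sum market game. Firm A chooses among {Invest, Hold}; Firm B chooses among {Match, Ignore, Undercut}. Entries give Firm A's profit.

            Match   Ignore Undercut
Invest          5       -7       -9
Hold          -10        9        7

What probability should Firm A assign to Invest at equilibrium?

Row minima: Invest → -9, Hold → -10; maximin = -9.
Column maxima: Match → 5, Ignore → 9, Undercut → 7; minimax = 5.
-9 ≠ 5, so there is no saddle point; optimal play is mixed.
Ignore is strictly dominated by Undercut (it gives Firm A strictly more in every row), so Firm B never plays it.
On the remaining 2×2 (Invest, Hold vs Match, Undercut):
Let Firm A play Invest with probability p. Expected payoff against Match: 5p + (-10)(1−p) = 15p − 10; against Undercut: (-9)p + 7(1−p) = −16p + 7.
Setting these equal: 15p − 10 = −16p + 7 ⇒ 31p = 17 ⇒ p = 17/31, and the value is (15)·(17/31) − 10 = -55/31.
For Firm B: with q = P(Match), equating Invest's and Hold's payoffs gives 14q − 9 = −17q + 7 ⇒ q = 16/31.

17/31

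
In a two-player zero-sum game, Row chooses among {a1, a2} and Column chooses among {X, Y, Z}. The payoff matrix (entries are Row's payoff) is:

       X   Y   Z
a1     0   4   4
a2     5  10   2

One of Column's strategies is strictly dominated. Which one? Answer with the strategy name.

X holds Row's payoff strictly below Y in every row: 0 < 4, 5 < 10.
So Y is strictly dominated for Column.

Y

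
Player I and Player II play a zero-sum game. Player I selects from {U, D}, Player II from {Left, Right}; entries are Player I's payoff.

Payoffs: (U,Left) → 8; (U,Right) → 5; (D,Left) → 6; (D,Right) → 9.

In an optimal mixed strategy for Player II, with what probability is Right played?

Row minima: U → 5, D → 6; maximin = 6.
Column maxima: Left → 8, Right → 9; minimax = 8.
6 ≠ 8, so there is no saddle point; optimal play is mixed.
Let Player I play U with probability p. Expected payoff against Left: 8p + 6(1−p) = 2p + 6; against Right: 5p + 9(1−p) = −4p + 9.
Setting these equal: 2p + 6 = −4p + 9 ⇒ 6p = 3 ⇒ p = 1/2, and the value is (2)·(1/2) + 6 = 7.
For Player II: with q = P(Left), equating U's and D's payoffs gives 3q + 5 = −3q + 9 ⇒ q = 2/3.

1/3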